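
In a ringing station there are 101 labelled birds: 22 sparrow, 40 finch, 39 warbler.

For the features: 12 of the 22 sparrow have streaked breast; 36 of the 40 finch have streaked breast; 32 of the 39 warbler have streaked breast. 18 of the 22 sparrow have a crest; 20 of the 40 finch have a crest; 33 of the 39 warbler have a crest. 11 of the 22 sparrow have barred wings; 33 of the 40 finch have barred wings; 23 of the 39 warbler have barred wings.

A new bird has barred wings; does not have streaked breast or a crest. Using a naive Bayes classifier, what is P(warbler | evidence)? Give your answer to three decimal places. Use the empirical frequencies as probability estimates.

sparrow: (22/101) × (10/22) × (4/22) × (11/22) ≈ 0.0090009
finch: (40/101) × (4/40) × (20/40) × (33/40) ≈ 0.0163366
warbler: (39/101) × (7/39) × (6/39) × (23/39) ≈ 0.0062882
P(warbler | x) = 0.0062882 / 0.0316257 ≈ 0.199

0.199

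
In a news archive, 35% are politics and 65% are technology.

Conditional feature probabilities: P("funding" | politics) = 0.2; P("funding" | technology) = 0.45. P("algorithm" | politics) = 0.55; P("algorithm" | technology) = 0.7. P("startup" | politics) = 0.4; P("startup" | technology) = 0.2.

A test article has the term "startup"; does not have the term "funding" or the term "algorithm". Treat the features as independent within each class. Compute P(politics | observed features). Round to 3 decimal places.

0.701

politics: 0.35 × (1−0.2) × (1−0.55) × 0.4 = 0.0504
technology: 0.65 × (1−0.45) × (1−0.7) × 0.2 = 0.02145
P(politics | x) = 0.0504 / 0.07185 ≈ 0.701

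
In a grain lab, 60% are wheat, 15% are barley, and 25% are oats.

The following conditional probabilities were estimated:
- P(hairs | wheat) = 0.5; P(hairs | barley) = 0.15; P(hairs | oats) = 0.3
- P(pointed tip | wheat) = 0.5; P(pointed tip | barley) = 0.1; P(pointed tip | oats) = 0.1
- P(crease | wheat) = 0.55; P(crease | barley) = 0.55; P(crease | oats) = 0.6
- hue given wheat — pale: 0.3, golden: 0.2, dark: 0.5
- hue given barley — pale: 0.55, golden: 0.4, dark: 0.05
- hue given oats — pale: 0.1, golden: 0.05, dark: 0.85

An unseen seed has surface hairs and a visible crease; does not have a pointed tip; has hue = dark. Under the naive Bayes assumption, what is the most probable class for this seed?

wheat

wheat: 0.6 × 0.5 × (1−0.5) × 0.55 × 0.5 = 0.04125
barley: 0.15 × 0.15 × (1−0.1) × 0.55 × 0.05 = 0.000556875
oats: 0.25 × 0.3 × (1−0.1) × 0.6 × 0.85 = 0.034425
Highest score → wheat.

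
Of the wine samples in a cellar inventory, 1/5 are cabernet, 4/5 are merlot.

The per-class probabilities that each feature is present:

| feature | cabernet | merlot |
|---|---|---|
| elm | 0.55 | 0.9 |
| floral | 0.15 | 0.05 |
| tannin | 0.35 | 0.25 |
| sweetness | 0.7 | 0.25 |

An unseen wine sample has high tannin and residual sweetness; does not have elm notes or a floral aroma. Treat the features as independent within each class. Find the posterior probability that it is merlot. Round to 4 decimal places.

0.2022

cabernet: 0.2 × (1−0.55) × (1−0.15) × 0.35 × 0.7 = 0.0187425
merlot: 0.8 × (1−0.9) × (1−0.05) × 0.25 × 0.25 = 0.00475
P(merlot | x) = 0.00475 / 0.0234925 ≈ 0.2022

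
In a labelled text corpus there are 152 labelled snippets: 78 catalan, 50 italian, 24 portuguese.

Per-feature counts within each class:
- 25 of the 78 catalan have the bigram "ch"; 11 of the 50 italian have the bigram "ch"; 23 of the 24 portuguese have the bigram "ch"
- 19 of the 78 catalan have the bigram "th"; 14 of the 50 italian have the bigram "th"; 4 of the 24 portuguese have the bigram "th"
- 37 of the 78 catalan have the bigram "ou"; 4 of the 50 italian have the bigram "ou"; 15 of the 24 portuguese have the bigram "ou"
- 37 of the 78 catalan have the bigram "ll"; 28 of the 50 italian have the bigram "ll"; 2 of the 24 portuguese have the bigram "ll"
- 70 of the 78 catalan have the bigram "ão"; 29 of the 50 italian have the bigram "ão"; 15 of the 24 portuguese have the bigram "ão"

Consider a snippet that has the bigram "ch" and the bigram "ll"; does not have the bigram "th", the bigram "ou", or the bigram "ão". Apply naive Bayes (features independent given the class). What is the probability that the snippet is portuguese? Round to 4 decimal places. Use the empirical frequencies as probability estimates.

0.0927

catalan: (78/152) × (25/78) × (59/78) × (41/78) × (37/78) × (8/78) ≈ 0.0031816
italian: (50/152) × (11/50) × (36/50) × (46/50) × (28/50) × (21/50) ≈ 0.0112747
portuguese: (24/152) × (23/24) × (20/24) × (9/24) × (2/24) × (9/24) ≈ 0.00147769
P(portuguese | x) = 0.00147769 / 0.01593399 ≈ 0.0927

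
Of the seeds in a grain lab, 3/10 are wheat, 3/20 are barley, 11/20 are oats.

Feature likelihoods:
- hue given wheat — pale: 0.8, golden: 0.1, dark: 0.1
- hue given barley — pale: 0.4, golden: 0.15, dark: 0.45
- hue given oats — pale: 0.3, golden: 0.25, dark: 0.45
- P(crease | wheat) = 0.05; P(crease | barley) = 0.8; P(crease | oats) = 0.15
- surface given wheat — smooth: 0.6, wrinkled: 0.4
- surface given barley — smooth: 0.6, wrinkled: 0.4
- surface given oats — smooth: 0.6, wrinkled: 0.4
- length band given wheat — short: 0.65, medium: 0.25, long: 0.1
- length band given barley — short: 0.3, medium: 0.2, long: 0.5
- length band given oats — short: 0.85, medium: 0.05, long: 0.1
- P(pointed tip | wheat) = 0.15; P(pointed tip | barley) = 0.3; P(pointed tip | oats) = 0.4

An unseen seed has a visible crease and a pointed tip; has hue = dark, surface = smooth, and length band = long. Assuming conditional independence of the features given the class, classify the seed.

barley

wheat: 0.3 × 0.1 × 0.05 × 0.6 × 0.1 × 0.15 = 0.0000135
barley: 0.15 × 0.45 × 0.8 × 0.6 × 0.5 × 0.3 = 0.00486
oats: 0.55 × 0.45 × 0.15 × 0.6 × 0.1 × 0.4 = 0.000891
Highest score → barley.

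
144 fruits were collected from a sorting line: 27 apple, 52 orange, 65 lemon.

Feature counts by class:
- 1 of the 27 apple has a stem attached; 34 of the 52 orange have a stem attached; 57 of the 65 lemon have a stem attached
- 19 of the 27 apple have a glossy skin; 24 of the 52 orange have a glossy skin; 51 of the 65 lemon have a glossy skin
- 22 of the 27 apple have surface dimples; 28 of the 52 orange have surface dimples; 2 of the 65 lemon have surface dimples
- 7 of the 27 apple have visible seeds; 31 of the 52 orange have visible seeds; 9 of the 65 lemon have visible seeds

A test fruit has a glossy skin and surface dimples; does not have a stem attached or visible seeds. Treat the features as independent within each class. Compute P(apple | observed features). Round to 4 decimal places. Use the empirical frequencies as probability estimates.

apple: (27/144) × (26/27) × (19/27) × (22/27) × (20/27) ≈ 0.0766877
orange: (52/144) × (18/52) × (24/52) × (28/52) × (21/52) ≈ 0.0125455
lemon: (65/144) × (8/65) × (51/65) × (2/65) × (56/65) ≈ 0.00115552
P(apple | x) = 0.0766877 / 0.09038872 ≈ 0.8484

0.8484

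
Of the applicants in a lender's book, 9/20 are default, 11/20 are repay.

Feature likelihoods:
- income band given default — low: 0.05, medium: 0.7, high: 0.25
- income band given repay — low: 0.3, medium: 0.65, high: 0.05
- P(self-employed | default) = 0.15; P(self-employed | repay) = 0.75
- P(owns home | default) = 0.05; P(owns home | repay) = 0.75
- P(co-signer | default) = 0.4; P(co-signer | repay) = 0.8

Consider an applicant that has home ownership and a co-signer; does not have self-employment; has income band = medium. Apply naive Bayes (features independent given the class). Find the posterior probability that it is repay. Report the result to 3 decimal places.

default: 0.45 × 0.7 × (1−0.15) × 0.05 × 0.4 = 0.005355
repay: 0.55 × 0.65 × (1−0.75) × 0.75 × 0.8 = 0.053625
P(repay | x) = 0.053625 / 0.05898 ≈ 0.909

0.909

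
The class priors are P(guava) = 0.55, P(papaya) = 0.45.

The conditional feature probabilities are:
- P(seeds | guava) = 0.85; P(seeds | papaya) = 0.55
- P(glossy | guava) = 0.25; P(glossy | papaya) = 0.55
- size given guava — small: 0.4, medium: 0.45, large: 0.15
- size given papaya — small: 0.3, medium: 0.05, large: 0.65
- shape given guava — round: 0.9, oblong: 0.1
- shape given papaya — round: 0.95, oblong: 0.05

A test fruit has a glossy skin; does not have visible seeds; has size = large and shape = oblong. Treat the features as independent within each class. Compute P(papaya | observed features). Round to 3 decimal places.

0.921

guava: 0.55 × (1−0.85) × 0.25 × 0.15 × 0.1 = 0.000309375
papaya: 0.45 × (1−0.55) × 0.55 × 0.65 × 0.05 = 0.0036196875
P(papaya | x) = 0.0036196875 / 0.0039290625 ≈ 0.921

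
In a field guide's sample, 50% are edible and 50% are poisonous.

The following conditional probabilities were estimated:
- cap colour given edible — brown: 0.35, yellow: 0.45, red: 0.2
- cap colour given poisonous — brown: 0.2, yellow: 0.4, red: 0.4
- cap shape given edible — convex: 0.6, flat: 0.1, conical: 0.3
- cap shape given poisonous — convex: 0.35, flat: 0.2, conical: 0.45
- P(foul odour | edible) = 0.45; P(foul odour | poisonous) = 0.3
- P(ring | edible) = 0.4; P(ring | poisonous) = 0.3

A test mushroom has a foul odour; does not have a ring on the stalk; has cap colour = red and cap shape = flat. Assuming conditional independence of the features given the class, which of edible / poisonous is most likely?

poisonous

edible: 0.5 × 0.2 × 0.1 × 0.45 × (1−0.4) = 0.0027
poisonous: 0.5 × 0.4 × 0.2 × 0.3 × (1−0.3) = 0.0084
Highest score → poisonous.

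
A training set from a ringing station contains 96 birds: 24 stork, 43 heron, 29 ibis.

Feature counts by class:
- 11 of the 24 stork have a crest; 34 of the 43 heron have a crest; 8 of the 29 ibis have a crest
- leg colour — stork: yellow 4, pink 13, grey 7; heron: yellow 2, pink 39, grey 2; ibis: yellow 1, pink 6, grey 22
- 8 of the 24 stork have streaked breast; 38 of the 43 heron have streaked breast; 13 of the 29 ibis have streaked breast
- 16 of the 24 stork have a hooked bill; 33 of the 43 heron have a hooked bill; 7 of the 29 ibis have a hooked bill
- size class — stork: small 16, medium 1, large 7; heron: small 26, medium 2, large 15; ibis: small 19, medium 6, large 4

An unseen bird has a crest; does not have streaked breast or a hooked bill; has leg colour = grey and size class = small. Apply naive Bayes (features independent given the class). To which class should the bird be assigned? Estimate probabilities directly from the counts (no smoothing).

stork: (24/96) × (11/24) × (7/24) × (16/24) × (8/24) × (16/24) ≈ 0.00495113
heron: (43/96) × (34/43) × (2/43) × (5/43) × (10/43) × (26/43) ≈ 0.000269344
ibis: (29/96) × (8/29) × (22/29) × (16/29) × (22/29) × (19/29) ≈ 0.0173359
Highest score → ibis.

ibis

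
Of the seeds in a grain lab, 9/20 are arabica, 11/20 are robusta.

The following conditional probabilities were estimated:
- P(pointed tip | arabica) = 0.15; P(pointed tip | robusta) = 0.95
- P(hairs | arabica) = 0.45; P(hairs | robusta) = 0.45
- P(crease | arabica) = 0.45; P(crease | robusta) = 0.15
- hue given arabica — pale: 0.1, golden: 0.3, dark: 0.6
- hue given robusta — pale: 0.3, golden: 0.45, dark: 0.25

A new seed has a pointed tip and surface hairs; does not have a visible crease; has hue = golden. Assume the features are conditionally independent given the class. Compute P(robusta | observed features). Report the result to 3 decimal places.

arabica: 0.45 × 0.15 × 0.45 × (1−0.45) × 0.3 = 0.005011875
robusta: 0.55 × 0.95 × 0.45 × (1−0.15) × 0.45 = 0.0899353125
P(robusta | x) = 0.0899353125 / 0.0949471875 ≈ 0.947

0.947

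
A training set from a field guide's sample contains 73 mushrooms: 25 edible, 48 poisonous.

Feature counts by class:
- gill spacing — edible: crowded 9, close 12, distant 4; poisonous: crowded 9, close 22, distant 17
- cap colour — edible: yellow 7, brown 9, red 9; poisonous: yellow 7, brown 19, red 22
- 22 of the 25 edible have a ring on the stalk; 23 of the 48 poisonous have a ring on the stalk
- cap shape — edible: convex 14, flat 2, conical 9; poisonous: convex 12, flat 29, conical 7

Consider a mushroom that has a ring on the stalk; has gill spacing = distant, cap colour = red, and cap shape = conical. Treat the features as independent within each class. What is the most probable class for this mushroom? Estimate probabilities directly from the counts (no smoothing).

edible: (25/73) × (4/25) × (9/25) × (22/25) × (9/25) ≈ 0.00624921
poisonous: (48/73) × (17/48) × (22/48) × (23/48) × (7/48) ≈ 0.00745849
Highest score → poisonous.

poisonous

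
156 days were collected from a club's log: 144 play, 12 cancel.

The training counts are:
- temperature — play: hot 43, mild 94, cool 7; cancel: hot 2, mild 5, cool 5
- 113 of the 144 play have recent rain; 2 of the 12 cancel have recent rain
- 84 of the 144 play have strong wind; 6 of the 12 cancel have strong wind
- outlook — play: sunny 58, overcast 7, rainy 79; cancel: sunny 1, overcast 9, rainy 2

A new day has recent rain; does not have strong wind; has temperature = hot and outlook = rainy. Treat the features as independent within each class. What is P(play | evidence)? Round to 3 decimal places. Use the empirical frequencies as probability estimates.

play: (144/156) × (43/144) × (113/144) × (60/144) × (79/144) ≈ 0.049444
cancel: (12/156) × (2/12) × (2/12) × (6/12) × (2/12) ≈ 0.000178063
P(play | x) = 0.049444 / 0.049622063 ≈ 0.996

0.996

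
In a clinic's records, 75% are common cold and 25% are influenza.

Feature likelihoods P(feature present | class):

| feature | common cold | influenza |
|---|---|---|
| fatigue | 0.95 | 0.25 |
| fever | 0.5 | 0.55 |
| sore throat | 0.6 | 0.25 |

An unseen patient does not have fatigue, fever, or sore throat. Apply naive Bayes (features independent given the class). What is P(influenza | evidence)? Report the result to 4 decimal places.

0.8940

common cold: 0.75 × (1−0.95) × (1−0.5) × (1−0.6) = 0.0075
influenza: 0.25 × (1−0.25) × (1−0.55) × (1−0.25) = 0.06328125
P(influenza | x) = 0.06328125 / 0.07078125 ≈ 0.8940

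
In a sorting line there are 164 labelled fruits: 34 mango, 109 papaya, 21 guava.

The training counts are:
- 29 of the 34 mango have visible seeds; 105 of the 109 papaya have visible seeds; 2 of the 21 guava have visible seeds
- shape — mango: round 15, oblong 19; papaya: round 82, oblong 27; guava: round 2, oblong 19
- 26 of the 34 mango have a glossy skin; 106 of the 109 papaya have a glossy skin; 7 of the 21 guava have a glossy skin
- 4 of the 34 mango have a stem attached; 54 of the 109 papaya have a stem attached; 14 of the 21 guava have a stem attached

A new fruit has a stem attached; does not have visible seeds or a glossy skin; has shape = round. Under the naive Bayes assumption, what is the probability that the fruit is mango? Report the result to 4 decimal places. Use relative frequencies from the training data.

mango: (34/164) × (5/34) × (15/34) × (8/34) × (4/34) ≈ 0.000372332
papaya: (109/164) × (4/109) × (82/109) × (3/109) × (54/109) ≈ 0.000250187
guava: (21/164) × (19/21) × (2/21) × (14/21) × (14/21) ≈ 0.00490386
P(mango | x) = 0.000372332 / 0.005526379 ≈ 0.0674

0.0674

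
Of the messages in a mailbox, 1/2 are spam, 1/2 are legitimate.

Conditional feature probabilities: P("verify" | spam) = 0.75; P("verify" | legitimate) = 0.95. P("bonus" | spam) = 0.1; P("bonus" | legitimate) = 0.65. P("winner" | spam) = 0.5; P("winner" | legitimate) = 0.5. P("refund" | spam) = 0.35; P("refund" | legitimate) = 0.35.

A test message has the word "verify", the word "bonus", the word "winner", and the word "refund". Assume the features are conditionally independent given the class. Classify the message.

legitimate

spam: 0.5 × 0.75 × 0.1 × 0.5 × 0.35 = 0.0065625
legitimate: 0.5 × 0.95 × 0.65 × 0.5 × 0.35 = 0.05403125
Highest score → legitimate.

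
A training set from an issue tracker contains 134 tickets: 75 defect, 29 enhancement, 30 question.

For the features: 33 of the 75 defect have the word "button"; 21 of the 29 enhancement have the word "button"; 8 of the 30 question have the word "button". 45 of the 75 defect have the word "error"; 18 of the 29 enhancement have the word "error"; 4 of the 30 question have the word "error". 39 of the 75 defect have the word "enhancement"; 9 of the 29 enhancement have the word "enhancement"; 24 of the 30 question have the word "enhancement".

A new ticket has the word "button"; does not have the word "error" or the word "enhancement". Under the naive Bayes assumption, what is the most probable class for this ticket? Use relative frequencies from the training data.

defect: (75/134) × (33/75) × (30/75) × (36/75) ≈ 0.0472836
enhancement: (29/134) × (21/29) × (11/29) × (20/29) ≈ 0.040996
question: (30/134) × (8/30) × (26/30) × (6/30) ≈ 0.0103483
Highest score → defect.

defect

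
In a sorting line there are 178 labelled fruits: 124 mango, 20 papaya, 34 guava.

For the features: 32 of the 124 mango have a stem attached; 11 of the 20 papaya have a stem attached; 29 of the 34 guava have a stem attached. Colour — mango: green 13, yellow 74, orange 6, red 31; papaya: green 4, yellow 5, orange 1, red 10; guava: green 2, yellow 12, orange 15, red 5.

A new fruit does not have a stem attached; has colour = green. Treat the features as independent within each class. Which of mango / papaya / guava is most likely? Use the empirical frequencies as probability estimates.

mango

mango: (124/178) × (92/124) × (13/124) ≈ 0.0541863
papaya: (20/178) × (9/20) × (4/20) ≈ 0.0101124
guava: (34/178) × (5/34) × (2/34) ≈ 0.00165235
Highest score → mango.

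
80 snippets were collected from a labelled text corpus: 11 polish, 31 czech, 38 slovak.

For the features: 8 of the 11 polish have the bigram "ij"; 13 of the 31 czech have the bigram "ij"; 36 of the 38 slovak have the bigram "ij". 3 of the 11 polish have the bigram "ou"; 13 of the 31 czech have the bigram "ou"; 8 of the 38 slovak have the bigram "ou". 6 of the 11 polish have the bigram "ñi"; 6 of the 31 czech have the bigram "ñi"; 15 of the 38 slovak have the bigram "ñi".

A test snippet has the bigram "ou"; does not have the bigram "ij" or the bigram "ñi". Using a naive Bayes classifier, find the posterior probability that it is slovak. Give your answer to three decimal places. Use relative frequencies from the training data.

polish: (11/80) × (3/11) × (3/11) × (5/11) ≈ 0.00464876
czech: (31/80) × (18/31) × (13/31) × (25/31) ≈ 0.0760926
slovak: (38/80) × (2/38) × (8/38) × (23/38) ≈ 0.0031856
P(slovak | x) = 0.0031856 / 0.08392696 ≈ 0.038

0.038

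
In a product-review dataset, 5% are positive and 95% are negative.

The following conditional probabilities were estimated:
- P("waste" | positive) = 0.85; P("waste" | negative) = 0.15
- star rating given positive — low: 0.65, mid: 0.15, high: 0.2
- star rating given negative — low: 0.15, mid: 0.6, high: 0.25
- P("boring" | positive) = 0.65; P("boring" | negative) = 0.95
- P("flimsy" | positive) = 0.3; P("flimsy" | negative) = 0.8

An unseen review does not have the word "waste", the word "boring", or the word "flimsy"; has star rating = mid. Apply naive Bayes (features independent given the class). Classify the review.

negative

positive: 0.05 × (1−0.85) × 0.15 × (1−0.65) × (1−0.3) = 0.000275625
negative: 0.95 × (1−0.15) × 0.6 × (1−0.95) × (1−0.8) = 0.004845
Highest score → negative.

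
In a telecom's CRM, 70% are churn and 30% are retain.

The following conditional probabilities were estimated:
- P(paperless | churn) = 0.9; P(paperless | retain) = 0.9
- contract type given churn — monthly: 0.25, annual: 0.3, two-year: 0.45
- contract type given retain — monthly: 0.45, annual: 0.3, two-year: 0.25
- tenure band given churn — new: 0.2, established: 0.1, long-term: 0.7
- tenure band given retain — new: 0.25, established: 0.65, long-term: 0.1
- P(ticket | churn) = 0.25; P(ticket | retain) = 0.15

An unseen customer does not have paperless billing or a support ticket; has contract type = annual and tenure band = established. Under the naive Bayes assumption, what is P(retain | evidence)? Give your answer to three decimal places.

churn: 0.7 × (1−0.9) × 0.3 × 0.1 × (1−0.25) = 0.001575
retain: 0.3 × (1−0.9) × 0.3 × 0.65 × (1−0.15) = 0.0049725
P(retain | x) = 0.0049725 / 0.0065475 ≈ 0.759

0.759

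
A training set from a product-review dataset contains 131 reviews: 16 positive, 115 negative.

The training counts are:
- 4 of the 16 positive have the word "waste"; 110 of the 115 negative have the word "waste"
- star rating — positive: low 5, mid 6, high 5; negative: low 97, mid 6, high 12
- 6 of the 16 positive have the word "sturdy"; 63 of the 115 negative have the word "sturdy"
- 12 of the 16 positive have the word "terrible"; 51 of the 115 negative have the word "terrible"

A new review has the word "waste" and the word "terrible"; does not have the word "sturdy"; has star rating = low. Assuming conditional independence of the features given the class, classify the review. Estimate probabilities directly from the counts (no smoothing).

positive: (16/131) × (4/16) × (5/16) × (10/16) × (12/16) ≈ 0.00447281
negative: (115/131) × (110/115) × (97/115) × (52/115) × (51/115) ≈ 0.142028
Highest score → negative.

negative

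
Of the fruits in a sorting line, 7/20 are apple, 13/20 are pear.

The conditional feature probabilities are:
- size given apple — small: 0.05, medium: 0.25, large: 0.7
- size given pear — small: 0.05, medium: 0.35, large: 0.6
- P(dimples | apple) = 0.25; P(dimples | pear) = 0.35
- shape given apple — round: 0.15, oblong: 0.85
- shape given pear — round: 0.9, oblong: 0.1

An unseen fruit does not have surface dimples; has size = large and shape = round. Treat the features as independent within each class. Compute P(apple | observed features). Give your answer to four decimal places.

apple: 0.35 × 0.7 × (1−0.25) × 0.15 = 0.0275625
pear: 0.65 × 0.6 × (1−0.35) × 0.9 = 0.22815
P(apple | x) = 0.0275625 / 0.2557125 ≈ 0.1078

0.1078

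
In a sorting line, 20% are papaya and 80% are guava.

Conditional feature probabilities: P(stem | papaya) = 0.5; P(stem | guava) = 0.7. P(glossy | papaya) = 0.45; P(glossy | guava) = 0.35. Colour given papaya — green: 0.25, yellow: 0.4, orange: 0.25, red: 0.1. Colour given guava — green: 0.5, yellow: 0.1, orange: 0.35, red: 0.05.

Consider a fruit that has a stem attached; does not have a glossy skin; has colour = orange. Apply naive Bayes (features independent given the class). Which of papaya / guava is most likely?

guava

papaya: 0.2 × 0.5 × (1−0.45) × 0.25 = 0.01375
guava: 0.8 × 0.7 × (1−0.35) × 0.35 = 0.1274
Highest score → guava.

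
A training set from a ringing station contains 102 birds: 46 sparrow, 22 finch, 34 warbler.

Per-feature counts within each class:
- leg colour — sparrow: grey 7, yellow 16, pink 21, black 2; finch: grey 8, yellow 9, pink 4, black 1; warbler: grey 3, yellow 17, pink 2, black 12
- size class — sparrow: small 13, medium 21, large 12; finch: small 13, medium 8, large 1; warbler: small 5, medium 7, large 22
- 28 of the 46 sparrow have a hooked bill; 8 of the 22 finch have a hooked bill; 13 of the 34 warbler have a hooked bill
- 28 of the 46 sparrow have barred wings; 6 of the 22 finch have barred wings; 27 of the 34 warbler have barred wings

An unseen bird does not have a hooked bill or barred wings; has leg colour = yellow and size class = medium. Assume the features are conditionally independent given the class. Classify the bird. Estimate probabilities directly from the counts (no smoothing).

finch

sparrow: (46/102) × (16/46) × (21/46) × (18/46) × (18/46) ≈ 0.0109651
finch: (22/102) × (9/22) × (8/22) × (14/22) × (16/22) ≈ 0.0148495
warbler: (34/102) × (17/34) × (7/34) × (21/34) × (7/34) ≈ 0.00436342
Highest score → finch.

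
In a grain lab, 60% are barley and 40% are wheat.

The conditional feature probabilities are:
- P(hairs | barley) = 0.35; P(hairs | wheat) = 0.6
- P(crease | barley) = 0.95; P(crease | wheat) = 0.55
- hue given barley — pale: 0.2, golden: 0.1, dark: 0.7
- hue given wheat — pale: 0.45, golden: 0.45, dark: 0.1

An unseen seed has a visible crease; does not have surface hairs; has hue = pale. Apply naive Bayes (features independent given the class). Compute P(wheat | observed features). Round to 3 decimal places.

barley: 0.6 × (1−0.35) × 0.95 × 0.2 = 0.0741
wheat: 0.4 × (1−0.6) × 0.55 × 0.45 = 0.0396
P(wheat | x) = 0.0396 / 0.1137 ≈ 0.348

0.348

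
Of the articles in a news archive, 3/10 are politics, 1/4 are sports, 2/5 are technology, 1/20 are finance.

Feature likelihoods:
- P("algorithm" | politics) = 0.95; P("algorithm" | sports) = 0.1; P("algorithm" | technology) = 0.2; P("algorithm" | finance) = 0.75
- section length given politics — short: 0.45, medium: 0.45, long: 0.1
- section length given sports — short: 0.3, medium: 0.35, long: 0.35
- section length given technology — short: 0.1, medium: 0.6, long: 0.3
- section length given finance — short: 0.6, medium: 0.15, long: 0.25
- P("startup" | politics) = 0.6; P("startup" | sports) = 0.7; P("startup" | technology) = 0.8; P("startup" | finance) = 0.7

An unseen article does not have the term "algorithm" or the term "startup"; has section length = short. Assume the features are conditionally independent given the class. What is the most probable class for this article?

politics: 0.3 × (1−0.95) × 0.45 × (1−0.6) = 0.0027
sports: 0.25 × (1−0.1) × 0.3 × (1−0.7) = 0.02025
technology: 0.4 × (1−0.2) × 0.1 × (1−0.8) = 0.0064
finance: 0.05 × (1−0.75) × 0.6 × (1−0.7) = 0.00225
Highest score → sports.

sports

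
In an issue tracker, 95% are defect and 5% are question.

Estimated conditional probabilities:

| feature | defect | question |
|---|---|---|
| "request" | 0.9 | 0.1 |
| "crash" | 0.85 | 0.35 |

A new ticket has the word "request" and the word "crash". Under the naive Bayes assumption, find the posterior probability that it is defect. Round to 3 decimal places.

0.998

defect: 0.95 × 0.9 × 0.85 = 0.72675
question: 0.05 × 0.1 × 0.35 = 0.00175
P(defect | x) = 0.72675 / 0.7285 ≈ 0.998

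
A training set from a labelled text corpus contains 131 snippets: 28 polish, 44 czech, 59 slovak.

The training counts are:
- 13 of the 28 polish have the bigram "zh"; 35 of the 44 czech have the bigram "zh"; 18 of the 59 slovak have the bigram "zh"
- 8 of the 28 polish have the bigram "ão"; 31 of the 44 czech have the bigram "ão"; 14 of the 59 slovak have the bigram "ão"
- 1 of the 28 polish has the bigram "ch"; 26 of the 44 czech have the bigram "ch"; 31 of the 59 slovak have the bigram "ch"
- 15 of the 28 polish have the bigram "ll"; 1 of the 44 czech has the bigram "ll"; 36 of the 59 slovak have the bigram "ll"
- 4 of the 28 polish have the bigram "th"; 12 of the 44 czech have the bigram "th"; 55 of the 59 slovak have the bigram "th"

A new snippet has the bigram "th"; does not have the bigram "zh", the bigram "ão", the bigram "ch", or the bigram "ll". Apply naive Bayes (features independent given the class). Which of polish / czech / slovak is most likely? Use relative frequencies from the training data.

slovak

polish: (28/131) × (15/28) × (20/28) × (27/28) × (13/28) × (4/28) ≈ 0.005231
czech: (44/131) × (9/44) × (13/44) × (18/44) × (43/44) × (12/44) ≈ 0.00221323
slovak: (59/131) × (41/59) × (45/59) × (28/59) × (23/59) × (55/59) ≈ 0.0411686
Highest score → slovak.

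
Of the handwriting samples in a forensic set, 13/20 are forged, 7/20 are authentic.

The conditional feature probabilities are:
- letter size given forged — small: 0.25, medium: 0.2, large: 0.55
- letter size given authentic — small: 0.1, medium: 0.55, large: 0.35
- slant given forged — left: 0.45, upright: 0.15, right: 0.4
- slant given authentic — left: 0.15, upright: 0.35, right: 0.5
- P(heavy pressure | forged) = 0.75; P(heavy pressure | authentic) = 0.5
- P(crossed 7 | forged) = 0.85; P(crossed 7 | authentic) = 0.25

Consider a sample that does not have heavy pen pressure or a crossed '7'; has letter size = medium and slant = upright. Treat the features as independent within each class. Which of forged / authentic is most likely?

forged: 0.65 × 0.2 × 0.15 × (1−0.75) × (1−0.85) = 0.00073125
authentic: 0.35 × 0.55 × 0.35 × (1−0.5) × (1−0.25) = 0.025265625
Highest score → authentic.

authentic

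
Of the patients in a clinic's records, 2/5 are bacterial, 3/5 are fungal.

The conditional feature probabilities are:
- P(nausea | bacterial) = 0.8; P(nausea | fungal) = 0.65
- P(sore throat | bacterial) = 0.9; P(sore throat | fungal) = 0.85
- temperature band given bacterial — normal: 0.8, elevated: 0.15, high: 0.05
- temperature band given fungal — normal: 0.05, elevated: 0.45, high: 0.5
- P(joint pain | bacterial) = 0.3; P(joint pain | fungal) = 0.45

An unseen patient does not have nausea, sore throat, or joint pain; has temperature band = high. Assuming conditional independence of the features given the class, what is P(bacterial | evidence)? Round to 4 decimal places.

bacterial: 0.4 × (1−0.8) × (1−0.9) × 0.05 × (1−0.3) = 0.00028
fungal: 0.6 × (1−0.65) × (1−0.85) × 0.5 × (1−0.45) = 0.0086625
P(bacterial | x) = 0.00028 / 0.0089425 ≈ 0.0313

0.0313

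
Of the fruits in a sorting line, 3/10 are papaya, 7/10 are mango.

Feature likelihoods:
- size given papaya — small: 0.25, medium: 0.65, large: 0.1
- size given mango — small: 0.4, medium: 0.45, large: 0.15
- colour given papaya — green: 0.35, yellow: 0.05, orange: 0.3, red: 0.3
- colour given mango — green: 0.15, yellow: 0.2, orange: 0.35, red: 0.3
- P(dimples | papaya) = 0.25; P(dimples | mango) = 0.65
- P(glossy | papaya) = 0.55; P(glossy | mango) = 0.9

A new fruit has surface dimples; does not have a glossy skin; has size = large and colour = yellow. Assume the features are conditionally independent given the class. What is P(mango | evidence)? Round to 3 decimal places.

0.890

papaya: 0.3 × 0.1 × 0.05 × 0.25 × (1−0.55) = 0.00016875
mango: 0.7 × 0.15 × 0.2 × 0.65 × (1−0.9) = 0.001365
P(mango | x) = 0.001365 / 0.00153375 ≈ 0.890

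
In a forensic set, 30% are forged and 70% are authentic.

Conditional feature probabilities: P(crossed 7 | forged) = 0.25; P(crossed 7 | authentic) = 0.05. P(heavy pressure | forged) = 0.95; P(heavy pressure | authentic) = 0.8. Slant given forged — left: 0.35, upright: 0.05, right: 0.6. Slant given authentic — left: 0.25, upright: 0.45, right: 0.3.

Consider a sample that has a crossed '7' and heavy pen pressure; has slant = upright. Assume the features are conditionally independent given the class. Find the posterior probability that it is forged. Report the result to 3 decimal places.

0.220

forged: 0.3 × 0.25 × 0.95 × 0.05 = 0.0035625
authentic: 0.7 × 0.05 × 0.8 × 0.45 = 0.0126
P(forged | x) = 0.0035625 / 0.0161625 ≈ 0.220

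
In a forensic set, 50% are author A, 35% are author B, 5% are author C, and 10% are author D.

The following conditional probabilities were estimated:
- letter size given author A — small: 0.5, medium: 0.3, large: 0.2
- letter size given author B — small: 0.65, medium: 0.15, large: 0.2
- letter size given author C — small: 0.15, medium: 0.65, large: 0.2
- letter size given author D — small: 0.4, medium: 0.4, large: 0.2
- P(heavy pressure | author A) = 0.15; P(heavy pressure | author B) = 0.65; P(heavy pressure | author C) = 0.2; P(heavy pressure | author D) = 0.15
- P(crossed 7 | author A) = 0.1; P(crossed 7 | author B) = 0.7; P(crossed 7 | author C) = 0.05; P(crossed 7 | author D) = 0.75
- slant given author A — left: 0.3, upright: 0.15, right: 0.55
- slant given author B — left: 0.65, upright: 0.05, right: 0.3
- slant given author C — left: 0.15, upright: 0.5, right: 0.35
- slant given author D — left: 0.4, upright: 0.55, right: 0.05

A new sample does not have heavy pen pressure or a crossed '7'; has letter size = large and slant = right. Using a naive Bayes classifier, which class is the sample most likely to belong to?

author A

author A: 0.5 × 0.2 × (1−0.15) × (1−0.1) × 0.55 = 0.042075
author B: 0.35 × 0.2 × (1−0.65) × (1−0.7) × 0.3 = 0.002205
author C: 0.05 × 0.2 × (1−0.2) × (1−0.05) × 0.35 = 0.00266
author D: 0.1 × 0.2 × (1−0.15) × (1−0.75) × 0.05 = 0.0002125
Highest score → author A.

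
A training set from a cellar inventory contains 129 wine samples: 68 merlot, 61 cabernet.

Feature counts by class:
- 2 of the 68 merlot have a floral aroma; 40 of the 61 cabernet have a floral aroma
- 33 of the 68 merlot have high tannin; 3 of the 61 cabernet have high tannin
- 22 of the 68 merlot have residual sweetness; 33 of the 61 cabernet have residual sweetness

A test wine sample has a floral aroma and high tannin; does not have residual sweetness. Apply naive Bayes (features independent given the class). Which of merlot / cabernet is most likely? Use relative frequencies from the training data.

merlot: (68/129) × (2/68) × (33/68) × (46/68) ≈ 0.00508972
cabernet: (61/129) × (40/61) × (3/61) × (28/61) ≈ 0.00699987
Highest score → cabernet.

cabernet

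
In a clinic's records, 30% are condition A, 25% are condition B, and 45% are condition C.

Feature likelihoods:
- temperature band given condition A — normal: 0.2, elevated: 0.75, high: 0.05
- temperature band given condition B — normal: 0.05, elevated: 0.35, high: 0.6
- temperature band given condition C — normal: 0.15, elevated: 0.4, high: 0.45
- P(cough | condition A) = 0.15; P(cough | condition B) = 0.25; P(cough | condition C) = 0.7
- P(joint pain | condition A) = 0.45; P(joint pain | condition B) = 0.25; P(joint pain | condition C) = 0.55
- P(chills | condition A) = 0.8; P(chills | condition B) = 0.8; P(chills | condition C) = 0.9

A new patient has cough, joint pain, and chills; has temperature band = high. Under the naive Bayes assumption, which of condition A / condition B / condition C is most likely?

condition A: 0.3 × 0.05 × 0.15 × 0.45 × 0.8 = 0.00081
condition B: 0.25 × 0.6 × 0.25 × 0.25 × 0.8 = 0.0075
condition C: 0.45 × 0.45 × 0.7 × 0.55 × 0.9 = 0.07016625
Highest score → condition C.

condition C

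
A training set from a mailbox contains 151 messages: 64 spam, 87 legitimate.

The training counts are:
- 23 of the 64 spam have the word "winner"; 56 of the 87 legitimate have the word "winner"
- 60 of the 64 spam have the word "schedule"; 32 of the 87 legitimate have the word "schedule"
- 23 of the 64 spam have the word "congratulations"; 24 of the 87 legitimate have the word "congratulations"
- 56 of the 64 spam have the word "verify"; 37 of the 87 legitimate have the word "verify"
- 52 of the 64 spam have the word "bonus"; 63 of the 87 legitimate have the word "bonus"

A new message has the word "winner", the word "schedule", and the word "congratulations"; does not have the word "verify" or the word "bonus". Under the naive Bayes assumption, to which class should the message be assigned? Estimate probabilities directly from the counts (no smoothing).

spam: (64/151) × (23/64) × (60/64) × (23/64) × (8/64) × (12/64) ≈ 0.00120277
legitimate: (87/151) × (56/87) × (32/87) × (24/87) × (50/87) × (24/87) ≈ 0.00596591
Highest score → legitimate.

legitimate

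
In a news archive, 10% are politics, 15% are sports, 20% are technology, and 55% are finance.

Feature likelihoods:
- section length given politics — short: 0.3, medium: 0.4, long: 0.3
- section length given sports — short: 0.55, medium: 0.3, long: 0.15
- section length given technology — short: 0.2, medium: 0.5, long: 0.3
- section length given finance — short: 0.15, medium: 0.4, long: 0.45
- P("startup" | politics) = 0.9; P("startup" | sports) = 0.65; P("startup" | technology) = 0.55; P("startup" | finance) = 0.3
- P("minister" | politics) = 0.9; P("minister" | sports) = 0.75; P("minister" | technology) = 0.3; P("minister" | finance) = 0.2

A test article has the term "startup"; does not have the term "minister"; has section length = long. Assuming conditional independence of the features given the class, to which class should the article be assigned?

finance

politics: 0.1 × 0.3 × 0.9 × (1−0.9) = 0.0027
sports: 0.15 × 0.15 × 0.65 × (1−0.75) = 0.00365625
technology: 0.2 × 0.3 × 0.55 × (1−0.3) = 0.0231
finance: 0.55 × 0.45 × 0.3 × (1−0.2) = 0.0594
Highest score → finance.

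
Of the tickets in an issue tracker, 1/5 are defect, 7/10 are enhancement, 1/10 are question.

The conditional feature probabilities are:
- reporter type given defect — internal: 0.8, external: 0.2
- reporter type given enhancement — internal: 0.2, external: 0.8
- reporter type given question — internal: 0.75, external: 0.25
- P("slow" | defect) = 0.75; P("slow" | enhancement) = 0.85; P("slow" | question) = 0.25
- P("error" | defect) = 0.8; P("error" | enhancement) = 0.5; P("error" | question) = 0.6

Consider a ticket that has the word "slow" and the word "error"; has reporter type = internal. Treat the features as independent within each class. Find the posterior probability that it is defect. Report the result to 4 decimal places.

0.5757

defect: 0.2 × 0.8 × 0.75 × 0.8 = 0.096
enhancement: 0.7 × 0.2 × 0.85 × 0.5 = 0.0595
question: 0.1 × 0.75 × 0.25 × 0.6 = 0.01125
P(defect | x) = 0.096 / 0.16675 ≈ 0.5757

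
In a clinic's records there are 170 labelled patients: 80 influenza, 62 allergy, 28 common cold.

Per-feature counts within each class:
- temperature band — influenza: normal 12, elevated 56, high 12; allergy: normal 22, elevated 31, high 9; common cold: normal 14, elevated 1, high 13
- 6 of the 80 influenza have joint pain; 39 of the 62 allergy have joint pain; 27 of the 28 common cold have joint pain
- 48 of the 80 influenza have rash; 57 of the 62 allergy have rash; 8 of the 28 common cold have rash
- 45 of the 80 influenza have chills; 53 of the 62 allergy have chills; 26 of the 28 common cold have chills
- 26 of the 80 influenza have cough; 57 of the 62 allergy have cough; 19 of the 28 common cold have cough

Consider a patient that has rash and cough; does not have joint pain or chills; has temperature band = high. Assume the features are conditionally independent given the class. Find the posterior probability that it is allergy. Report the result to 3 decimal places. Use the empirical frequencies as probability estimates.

0.301

influenza: (80/170) × (12/80) × (74/80) × (48/80) × (35/80) × (26/80) ≈ 0.0055704
allergy: (62/170) × (9/62) × (23/62) × (57/62) × (9/62) × (57/62) ≈ 0.00240961
common cold: (28/170) × (13/28) × (1/28) × (8/28) × (2/28) × (19/28) ≈ 0.0000378213
P(allergy | x) = 0.00240961 / 0.0080178313 ≈ 0.301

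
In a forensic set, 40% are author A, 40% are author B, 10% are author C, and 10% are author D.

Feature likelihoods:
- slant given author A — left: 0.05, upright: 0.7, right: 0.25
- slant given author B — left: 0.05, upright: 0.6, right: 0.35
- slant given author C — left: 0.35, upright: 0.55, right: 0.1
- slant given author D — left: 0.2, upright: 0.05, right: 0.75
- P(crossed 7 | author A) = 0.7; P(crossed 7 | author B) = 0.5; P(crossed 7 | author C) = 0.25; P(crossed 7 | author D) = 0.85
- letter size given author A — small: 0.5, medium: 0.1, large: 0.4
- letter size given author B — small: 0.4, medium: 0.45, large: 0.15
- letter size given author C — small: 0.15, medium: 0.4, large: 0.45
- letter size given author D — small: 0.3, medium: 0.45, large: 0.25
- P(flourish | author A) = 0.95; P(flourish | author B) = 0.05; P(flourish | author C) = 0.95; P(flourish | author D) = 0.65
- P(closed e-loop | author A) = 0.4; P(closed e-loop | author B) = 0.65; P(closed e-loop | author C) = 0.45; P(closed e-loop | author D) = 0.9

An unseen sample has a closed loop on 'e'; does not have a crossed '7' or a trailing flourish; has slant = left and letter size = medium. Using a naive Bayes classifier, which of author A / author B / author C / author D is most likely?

author A: 0.4 × 0.05 × (1−0.7) × 0.1 × (1−0.95) × 0.4 = 0.000012
author B: 0.4 × 0.05 × (1−0.5) × 0.45 × (1−0.05) × 0.65 = 0.00277875
author C: 0.1 × 0.35 × (1−0.25) × 0.4 × (1−0.95) × 0.45 = 0.00023625
author D: 0.1 × 0.2 × (1−0.85) × 0.45 × (1−0.65) × 0.9 = 0.00042525
Highest score → author B.

author B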